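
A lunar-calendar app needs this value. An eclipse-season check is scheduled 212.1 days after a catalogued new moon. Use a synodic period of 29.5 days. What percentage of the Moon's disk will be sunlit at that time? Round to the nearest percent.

Reduce mod P: 212.1 − 7×29.5 = 5.60 d into the current lunation.
Phase angle: θ = 360°·(5.60 d)/(29.5 d) = 68.3°.
With cos θ = 0.369, the lit fraction is (1 − 0.369)/2 ≈ 0.315, so 32%.

32%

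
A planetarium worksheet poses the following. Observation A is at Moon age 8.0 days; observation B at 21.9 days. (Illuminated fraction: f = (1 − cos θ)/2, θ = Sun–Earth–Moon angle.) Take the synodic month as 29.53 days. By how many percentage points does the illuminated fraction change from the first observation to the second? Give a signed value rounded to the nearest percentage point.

θ₁ = 360° × 8.0/29.53 = 97.5°, f₁ = (1 − cos θ₁)/2 = 0.566.
θ₂ = 360° × 21.9/29.53 = 267.0°, f₂ = (1 − cos θ₂)/2 = 0.526.
Change = f₂ − f₁ = -0.039 → -4 percentage points.

-4 percentage points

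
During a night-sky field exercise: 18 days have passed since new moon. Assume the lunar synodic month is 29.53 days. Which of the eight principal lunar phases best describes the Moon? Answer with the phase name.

At 18/29.53 of the cycle, θ ≈ 219° — the waning gibbous range.

waning gibbous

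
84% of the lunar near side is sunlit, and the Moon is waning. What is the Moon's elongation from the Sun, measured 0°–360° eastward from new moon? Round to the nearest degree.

227°

cos θ = 1 − 2f = -0.680, giving a principal value of 132.8°.
Since the Moon is past full (waning), take the reflex angle: θ = 360° − 132.8° = 227.2°.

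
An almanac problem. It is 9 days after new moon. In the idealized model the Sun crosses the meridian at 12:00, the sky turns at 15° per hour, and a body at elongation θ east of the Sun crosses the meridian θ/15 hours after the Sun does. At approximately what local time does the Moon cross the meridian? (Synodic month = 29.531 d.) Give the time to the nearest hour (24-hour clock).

The Moon has covered 9/29.531 of its cycle, so θ ≈ 360° × 9/29.531 = 109.7°.
The Moon trails the Sun by θ/15 = 109.7/15 ≈ 7.31 hours.
12:00 + 7.31 h ≈ 19:19 → 19:00 to the nearest hour.

19:00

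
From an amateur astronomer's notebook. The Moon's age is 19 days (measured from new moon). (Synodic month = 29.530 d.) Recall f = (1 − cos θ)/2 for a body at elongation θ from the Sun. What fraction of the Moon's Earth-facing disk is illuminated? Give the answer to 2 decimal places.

0.81

Elongation θ = 360° × 19/29.530 ≈ 231.6°.
With cos θ = (-0.621), the lit fraction is (1 − (-0.621))/2 ≈ 0.810.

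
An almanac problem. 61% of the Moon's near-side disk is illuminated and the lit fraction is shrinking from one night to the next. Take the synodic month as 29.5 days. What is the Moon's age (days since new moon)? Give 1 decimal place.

21.1 days

cos θ = 1 − 2f = -0.220, giving a principal value of 102.7°.
Since the Moon is past full (waning), take the reflex angle: θ = 360° − 102.7° = 257.3°.
That fraction of the synodic month is 257.3/360 × 29.5 d ≈ 21.08 d.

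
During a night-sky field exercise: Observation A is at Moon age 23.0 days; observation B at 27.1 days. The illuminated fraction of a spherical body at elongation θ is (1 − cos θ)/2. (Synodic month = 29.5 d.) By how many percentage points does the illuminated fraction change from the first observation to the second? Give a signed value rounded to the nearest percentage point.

-34 pp

First observation: θ = 360°·23.0/29.5 = 280.7°, so f = 0.407.
Second observation: θ = 330.7°, f = 0.064.
Δf = 0.064 − 0.407 = -0.343, i.e. -34 pp.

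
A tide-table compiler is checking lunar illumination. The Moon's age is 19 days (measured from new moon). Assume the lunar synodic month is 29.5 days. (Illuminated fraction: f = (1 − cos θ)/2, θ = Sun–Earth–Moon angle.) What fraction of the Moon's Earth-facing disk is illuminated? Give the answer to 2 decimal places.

0.81

The Moon has covered 19/29.5 of its cycle, so θ ≈ 360° × 19/29.5 = 231.9°.
cos 231.9° = (-0.618), so f = (1 − (-0.618))/2 = 0.809.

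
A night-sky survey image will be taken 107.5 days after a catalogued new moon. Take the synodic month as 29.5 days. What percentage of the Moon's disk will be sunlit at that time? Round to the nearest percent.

81%

Reduce mod P: 107.5 − 3×29.5 = 19.00 d into the current lunation.
The Moon has covered 19.00/29.5 of its cycle, so θ ≈ 360° × 19.00/29.5 = 231.9°.
With cos θ = (-0.618), the lit fraction is (1 − (-0.618))/2 ≈ 0.809, so 81%.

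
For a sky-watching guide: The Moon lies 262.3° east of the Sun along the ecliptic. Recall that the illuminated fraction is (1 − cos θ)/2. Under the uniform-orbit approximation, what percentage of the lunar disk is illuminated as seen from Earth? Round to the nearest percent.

Half-versine of 262.3°: (1 − (-0.134))/2 = 0.567, i.e. 57%.

57%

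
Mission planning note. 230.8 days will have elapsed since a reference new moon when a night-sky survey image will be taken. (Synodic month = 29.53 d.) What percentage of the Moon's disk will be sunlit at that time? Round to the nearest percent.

30%

230.8/29.53 = 7.816 lunations, so 7 complete cycles and 24.09 d into the next.
The Moon has covered 24.09/29.53 of its cycle, so θ ≈ 360° × 24.09/29.53 = 293.7°.
Illuminated fraction = (1 − cos 293.7°)/2 = (1 − 0.402)/2 ≈ 0.299, so 30%.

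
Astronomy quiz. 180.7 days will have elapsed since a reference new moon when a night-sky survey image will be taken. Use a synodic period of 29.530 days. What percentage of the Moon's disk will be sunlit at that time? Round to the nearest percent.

13%

180.7 d spans 6 complete synodic months (6 × 29.530 = 177.18 d) plus 3.52 d.
Elongation θ = 360° × 3.52/29.530 ≈ 42.9°.
Illuminated fraction = (1 − cos 42.9°)/2 = (1 − 0.732)/2 ≈ 0.134, so 13%.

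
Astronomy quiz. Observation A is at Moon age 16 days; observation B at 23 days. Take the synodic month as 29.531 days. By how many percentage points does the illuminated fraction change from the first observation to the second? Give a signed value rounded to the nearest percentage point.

θ₁ = 360° × 16/29.531 = 195.0°, f₁ = (1 − cos θ₁)/2 = 0.983.
θ₂ = 360° × 23/29.531 = 280.4°, f₂ = (1 − cos θ₂)/2 = 0.410.
Change = f₂ − f₁ = -0.573 → -57 percentage points.

-57 percentage points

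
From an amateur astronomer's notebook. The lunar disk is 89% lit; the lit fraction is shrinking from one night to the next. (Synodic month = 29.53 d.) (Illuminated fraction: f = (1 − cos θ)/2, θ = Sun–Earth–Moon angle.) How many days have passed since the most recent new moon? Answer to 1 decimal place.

cos θ = 1 − 2f = -0.780, giving a principal value of 141.3°.
Waning ⇒ past full, so θ = 360° − 141.3° = 218.7°.
Age = 29.53 × 218.7°/360° ≈ 17.94 days.

17.9 days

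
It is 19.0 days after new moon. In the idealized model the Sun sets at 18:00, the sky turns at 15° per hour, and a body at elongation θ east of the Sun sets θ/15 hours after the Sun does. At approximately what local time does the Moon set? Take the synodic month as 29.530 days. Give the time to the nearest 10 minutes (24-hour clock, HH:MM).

Phase angle: θ = 360°·(19.0 d)/(29.530 d) = 231.6°.
At 15° of sky rotation per hour, 231.6° corresponds to a 15.44 h lag.
18:00 + 15.442 h ≈ 09:27 → 09:30 to the nearest ten minutes.

09:30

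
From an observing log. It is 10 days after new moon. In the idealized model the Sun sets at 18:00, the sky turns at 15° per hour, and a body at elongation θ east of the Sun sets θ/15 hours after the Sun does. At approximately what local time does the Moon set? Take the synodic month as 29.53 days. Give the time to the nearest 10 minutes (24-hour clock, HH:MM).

02:10

Elongation θ = 360° × 10/29.53 ≈ 121.9°.
The Moon trails the Sun by θ/15 = 121.9/15 ≈ 8.13 hours.
18:00 + 8.127 h ≈ 02:08 → 02:10 to the nearest ten minutes.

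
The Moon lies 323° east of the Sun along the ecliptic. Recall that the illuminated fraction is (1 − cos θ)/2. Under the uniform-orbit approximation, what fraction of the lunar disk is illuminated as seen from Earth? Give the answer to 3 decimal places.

0.101

cos 323° = 0.799, so f = (1 − 0.799)/2 = 0.101.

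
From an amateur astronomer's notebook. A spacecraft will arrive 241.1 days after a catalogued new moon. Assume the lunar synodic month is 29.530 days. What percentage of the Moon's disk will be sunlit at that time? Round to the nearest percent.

24%

Reduce mod P: 241.1 − 8×29.530 = 4.86 d into the current lunation.
Elongation θ = 360° × 4.86/29.530 ≈ 59.2°.
cos 59.2° = 0.511, so f = (1 − 0.511)/2 = 0.244, so 24%.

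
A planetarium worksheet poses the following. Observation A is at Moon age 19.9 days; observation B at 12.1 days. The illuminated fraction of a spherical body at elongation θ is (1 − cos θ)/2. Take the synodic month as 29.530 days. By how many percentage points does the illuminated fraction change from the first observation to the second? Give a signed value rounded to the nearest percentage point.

θ₁ = 360° × 19.9/29.530 = 242.6°, f₁ = (1 − cos θ₁)/2 = 0.730.
θ₂ = 360° × 12.1/29.530 = 147.5°, f₂ = (1 − cos θ₂)/2 = 0.922.
Change = f₂ − f₁ = +0.192 → +19 percentage points.

+19 percentage points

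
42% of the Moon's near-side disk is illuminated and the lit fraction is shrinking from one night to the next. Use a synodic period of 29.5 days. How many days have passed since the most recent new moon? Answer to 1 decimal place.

From f = (1 − cos θ)/2: cos θ = 1 − 2×0.42 = 0.160; arccos → 80.8°.
Since the Moon is past full (waning), take the reflex angle: θ = 360° − 80.8° = 279.2°.
That fraction of the synodic month is 279.2/360 × 29.5 d ≈ 22.88 d.

22.9 days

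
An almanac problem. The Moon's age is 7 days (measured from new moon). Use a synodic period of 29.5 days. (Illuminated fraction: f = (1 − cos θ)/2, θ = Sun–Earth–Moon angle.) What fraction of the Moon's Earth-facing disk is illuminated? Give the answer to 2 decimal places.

The Moon has covered 7/29.5 of its cycle, so θ ≈ 360° × 7/29.5 = 85.4°.
Illuminated fraction = (1 − cos 85.4°)/2 = (1 − 0.080)/2 ≈ 0.460.

0.46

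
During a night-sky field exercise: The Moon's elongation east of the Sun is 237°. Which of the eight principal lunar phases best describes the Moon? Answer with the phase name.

waning gibbous

The waning gibbous sector spans roughly 202°–248°; 237° falls inside it.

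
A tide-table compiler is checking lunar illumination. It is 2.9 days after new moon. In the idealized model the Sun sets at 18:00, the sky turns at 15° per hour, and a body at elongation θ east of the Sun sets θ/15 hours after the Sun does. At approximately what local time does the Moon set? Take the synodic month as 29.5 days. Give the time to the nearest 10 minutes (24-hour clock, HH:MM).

20:20

The Moon has covered 2.9/29.5 of its cycle, so θ ≈ 360° × 2.9/29.5 = 35.4°.
At 15° of sky rotation per hour, 35.4° corresponds to a 2.36 h lag.
18:00 + 2.359 h ≈ 20:22 → 20:20 to the nearest ten minutes.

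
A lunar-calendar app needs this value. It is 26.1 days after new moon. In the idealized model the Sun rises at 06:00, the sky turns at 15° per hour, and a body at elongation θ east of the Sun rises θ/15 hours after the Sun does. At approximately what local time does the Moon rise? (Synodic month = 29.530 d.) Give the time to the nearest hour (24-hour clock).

Elongation θ = 360° × 26.1/29.530 ≈ 318.2°.
Delay after the Sun = 318.2° / (15°/h) ≈ 21.21 h.
06:00 + 21.21 h ≈ 03:13 → 03:00 to the nearest hour.

03:00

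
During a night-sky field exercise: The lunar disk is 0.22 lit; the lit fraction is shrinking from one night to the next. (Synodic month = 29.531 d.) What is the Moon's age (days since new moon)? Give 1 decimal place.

24.9 days

From f = (1 − cos θ)/2: cos θ = 1 − 2×0.22 = 0.560; arccos → 55.9°.
Waning ⇒ past full, so θ = 360° − 55.9° = 304.1°.
At 360°/29.531 d per day, 304.1° corresponds to 24.94 days.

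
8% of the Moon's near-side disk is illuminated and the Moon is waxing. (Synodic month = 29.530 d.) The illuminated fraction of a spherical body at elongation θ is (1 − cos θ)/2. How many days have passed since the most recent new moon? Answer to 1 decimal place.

From f = (1 − cos θ)/2: cos θ = 1 − 2×0.08 = 0.840; arccos → 32.9°.
The Moon is waxing (0°–180°), so θ = 32.9° directly.
Age = 29.530 × 32.9°/360° ≈ 2.70 days.

2.7 days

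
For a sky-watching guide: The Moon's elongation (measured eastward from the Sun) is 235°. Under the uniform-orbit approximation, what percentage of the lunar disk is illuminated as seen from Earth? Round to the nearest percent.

79%

f = (1 − cos 235°)/2 = (1 − (-0.574))/2 ≈ 0.787, i.e. 79%.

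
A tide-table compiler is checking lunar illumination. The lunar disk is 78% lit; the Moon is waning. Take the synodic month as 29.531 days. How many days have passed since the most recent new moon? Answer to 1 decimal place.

cos θ = 1 − 2f = -0.560, giving a principal value of 124.1°.
Waning ⇒ past full, so θ = 360° − 124.1° = 235.9°.
Age = 29.531 × 235.9°/360° ≈ 19.35 days.

19.4 days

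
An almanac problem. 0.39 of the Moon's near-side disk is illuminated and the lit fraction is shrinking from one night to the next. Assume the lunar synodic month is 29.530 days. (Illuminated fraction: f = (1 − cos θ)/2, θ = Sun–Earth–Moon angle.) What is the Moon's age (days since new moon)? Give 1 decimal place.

23.2 days

Invert f = (1 − cos θ)/2 to get cos θ = 1 − 2(0.39) = 0.220, hence θ₀ = arccos 0.220 = 77.3°.
A waning Moon lies in 180°–360°, so θ = 360° − 77.3° = 282.7°.
At 360°/29.530 d per day, 282.7° corresponds to 23.19 days.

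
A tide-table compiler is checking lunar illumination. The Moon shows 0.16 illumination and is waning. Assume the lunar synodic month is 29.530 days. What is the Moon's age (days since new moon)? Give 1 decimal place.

From f = (1 − cos θ)/2: cos θ = 1 − 2×0.16 = 0.680; arccos → 47.2°.
A waning Moon lies in 180°–360°, so θ = 360° − 47.2° = 312.8°.
Age = 29.530 × 312.8°/360° ≈ 25.66 days.

25.7 days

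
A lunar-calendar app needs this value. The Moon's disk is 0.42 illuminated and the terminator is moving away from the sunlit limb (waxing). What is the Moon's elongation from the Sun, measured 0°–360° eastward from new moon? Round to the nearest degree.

81°

Invert f = (1 − cos θ)/2 to get cos θ = 1 − 2(0.42) = 0.160, hence θ₀ = arccos 0.160 = 80.8°.
The Moon is waxing (0°–180°), so θ = 80.8° directly.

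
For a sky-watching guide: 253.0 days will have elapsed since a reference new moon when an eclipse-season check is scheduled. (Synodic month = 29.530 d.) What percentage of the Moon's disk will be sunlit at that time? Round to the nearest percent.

253.0 d spans 8 complete synodic months (8 × 29.530 = 236.24 d) plus 16.76 d.
Phase angle: θ = 360°·(16.76 d)/(29.530 d) = 204.3°.
cos 204.3° = (-0.911), so f = (1 − (-0.911))/2 = 0.956, so 96%.

96%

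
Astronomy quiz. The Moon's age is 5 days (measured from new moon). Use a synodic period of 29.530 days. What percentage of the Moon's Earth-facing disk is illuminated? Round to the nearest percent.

26%

Phase angle: θ = 360°·(5 d)/(29.530 d) = 61.0°.
With cos θ = 0.485, the lit fraction is (1 − 0.485)/2 ≈ 0.257, so 26%.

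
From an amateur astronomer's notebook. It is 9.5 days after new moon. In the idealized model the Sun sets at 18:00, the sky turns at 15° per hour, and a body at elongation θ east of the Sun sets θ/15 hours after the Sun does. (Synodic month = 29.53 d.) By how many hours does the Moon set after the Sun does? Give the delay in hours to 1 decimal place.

The Moon has covered 9.5/29.53 of its cycle, so θ ≈ 360° × 9.5/29.53 = 115.8°.
The Moon trails the Sun by θ/15 = 115.8/15 ≈ 7.72 hours.
So the Moon sets 7.72 h after the Sun.

7.7 h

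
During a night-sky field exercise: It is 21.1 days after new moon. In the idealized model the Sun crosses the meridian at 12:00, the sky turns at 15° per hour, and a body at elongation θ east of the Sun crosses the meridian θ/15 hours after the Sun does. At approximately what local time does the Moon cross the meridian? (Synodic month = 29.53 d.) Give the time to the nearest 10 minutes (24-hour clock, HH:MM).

Phase angle: θ = 360°·(21.1 d)/(29.53 d) = 257.2°.
The Moon trails the Sun by θ/15 = 257.2/15 ≈ 17.15 hours.
12:00 + 17.149 h ≈ 05:09 → 05:10 to the nearest ten minutes.

05:10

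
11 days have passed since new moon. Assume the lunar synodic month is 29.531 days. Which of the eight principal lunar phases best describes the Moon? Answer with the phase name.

waxing gibbous

At 11/29.531 of the cycle, θ ≈ 134° — the waxing gibbous range.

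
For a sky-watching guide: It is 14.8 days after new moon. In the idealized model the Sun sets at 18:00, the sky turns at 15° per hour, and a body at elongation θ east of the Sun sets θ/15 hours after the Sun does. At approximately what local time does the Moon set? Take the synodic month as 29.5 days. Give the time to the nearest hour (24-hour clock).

06:00

Elongation θ = 360° × 14.8/29.5 ≈ 180.6°.
Delay after the Sun = 180.6° / (15°/h) ≈ 12.04 h.
18:00 + 12.04 h ≈ 06:02 → 06:00 to the nearest hour.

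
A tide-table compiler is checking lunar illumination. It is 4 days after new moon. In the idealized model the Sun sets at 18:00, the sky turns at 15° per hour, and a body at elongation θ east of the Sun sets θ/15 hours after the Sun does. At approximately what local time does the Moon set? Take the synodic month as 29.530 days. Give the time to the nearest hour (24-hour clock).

21:00

Phase angle: θ = 360°·(4 d)/(29.530 d) = 48.8°.
The Moon trails the Sun by θ/15 = 48.8/15 ≈ 3.25 hours.
18:00 + 3.25 h ≈ 21:15 → 21:00 to the nearest hour.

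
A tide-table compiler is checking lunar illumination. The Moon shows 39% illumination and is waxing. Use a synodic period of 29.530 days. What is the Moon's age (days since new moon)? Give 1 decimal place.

6.3 days

Invert f = (1 − cos θ)/2 to get cos θ = 1 − 2(0.39) = 0.220, hence θ₀ = arccos 0.220 = 77.3°.
Waxing ⇒ before full, so θ = 77.3°.
At 360°/29.530 d per day, 77.3° corresponds to 6.34 days.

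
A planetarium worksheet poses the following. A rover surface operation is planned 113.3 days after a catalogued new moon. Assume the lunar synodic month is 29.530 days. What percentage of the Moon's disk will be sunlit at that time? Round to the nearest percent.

113.3 d spans 3 complete synodic months (3 × 29.530 = 88.59 d) plus 24.71 d.
Elongation θ = 360° × 24.71/29.530 ≈ 301.2°.
cos 301.2° = 0.519, so f = (1 − 0.519)/2 = 0.241, so 24%.

24%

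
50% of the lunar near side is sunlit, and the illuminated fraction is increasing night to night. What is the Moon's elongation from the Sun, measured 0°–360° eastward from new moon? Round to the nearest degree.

90°

Invert f = (1 − cos θ)/2 to get cos θ = 1 − 2(0.50) = 0.000, hence θ₀ = arccos 0.000 = 90.0°.
Before full moon the principal value applies: θ = 90.0°.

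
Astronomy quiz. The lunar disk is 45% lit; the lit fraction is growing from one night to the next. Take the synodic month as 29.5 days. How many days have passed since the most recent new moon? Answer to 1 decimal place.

6.9 days

cos θ = 1 − 2f = 0.100, giving a principal value of 84.3°.
The Moon is waxing (0°–180°), so θ = 84.3° directly.
At 360°/29.5 d per day, 84.3° corresponds to 6.90 days.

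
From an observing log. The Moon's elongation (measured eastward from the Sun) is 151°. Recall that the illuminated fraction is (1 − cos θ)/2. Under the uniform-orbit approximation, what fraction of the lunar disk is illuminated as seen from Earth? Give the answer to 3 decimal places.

0.937

Half-versine of 151°: (1 − (-0.875))/2 = 0.937.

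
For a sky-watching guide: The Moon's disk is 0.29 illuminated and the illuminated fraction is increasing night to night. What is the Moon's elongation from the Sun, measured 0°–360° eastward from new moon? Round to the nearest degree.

From f = (1 − cos θ)/2: cos θ = 1 − 2×0.29 = 0.420; arccos → 65.2°.
The Moon is waxing (0°–180°), so θ = 65.2° directly.

65°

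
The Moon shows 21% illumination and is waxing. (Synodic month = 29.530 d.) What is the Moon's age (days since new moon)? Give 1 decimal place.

4.5 days

cos θ = 1 − 2f = 0.580, giving a principal value of 54.5°.
The Moon is waxing (0°–180°), so θ = 54.5° directly.
Age = 29.530 × 54.5°/360° ≈ 4.47 days.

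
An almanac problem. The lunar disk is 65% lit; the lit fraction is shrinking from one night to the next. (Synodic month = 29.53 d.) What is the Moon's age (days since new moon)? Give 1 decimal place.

Invert f = (1 − cos θ)/2 to get cos θ = 1 − 2(0.65) = -0.300, hence θ₀ = arccos -0.300 = 107.5°.
Since the Moon is past full (waning), take the reflex angle: θ = 360° − 107.5° = 252.5°.
At 360°/29.53 d per day, 252.5° corresponds to 20.72 days.

20.7 days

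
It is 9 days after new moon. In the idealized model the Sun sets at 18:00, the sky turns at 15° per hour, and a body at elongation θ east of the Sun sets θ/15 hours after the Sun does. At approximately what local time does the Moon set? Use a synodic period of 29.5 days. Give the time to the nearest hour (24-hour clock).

The Moon has covered 9/29.5 of its cycle, so θ ≈ 360° × 9/29.5 = 109.8°.
The Moon trails the Sun by θ/15 = 109.8/15 ≈ 7.32 hours.
18:00 + 7.32 h ≈ 01:19 → 01:00 to the nearest hour.

01:00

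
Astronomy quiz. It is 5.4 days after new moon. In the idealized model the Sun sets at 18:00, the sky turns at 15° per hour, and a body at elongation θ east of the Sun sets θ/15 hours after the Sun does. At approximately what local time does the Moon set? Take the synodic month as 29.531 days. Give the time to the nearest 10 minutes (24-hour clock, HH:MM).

Phase angle: θ = 360°·(5.4 d)/(29.531 d) = 65.8°.
Delay after the Sun = 65.8° / (15°/h) ≈ 4.39 h.
18:00 + 4.389 h ≈ 22:23 → 22:20 to the nearest ten minutes.

22:20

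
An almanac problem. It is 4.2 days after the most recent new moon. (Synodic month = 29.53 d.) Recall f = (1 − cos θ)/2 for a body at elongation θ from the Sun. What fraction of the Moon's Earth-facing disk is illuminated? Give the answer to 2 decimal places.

Phase angle: θ = 360°·(4.2 d)/(29.53 d) = 51.2°.
With cos θ = 0.627, the lit fraction is (1 − 0.627)/2 ≈ 0.187.

0.19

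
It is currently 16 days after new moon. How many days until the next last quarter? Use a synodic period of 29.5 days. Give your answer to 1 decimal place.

Last quarter occurs at elongation 270°, i.e. at age 29.5 × 270/360 = 22.125 d.
So 6.125 days remain (22.125 − 16).

6.1 days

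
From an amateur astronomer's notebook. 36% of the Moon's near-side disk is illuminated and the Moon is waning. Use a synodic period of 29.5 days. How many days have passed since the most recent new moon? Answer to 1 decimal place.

cos θ = 1 − 2f = 0.280, giving a principal value of 73.7°.
A waning Moon lies in 180°–360°, so θ = 360° − 73.7° = 286.3°.
That fraction of the synodic month is 286.3/360 × 29.5 d ≈ 23.46 d.

23.5 days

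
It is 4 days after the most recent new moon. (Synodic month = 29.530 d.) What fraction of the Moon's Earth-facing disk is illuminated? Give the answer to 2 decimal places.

Phase angle: θ = 360°·(4 d)/(29.530 d) = 48.8°.
With cos θ = 0.659, the lit fraction is (1 − 0.659)/2 ≈ 0.170.

0.17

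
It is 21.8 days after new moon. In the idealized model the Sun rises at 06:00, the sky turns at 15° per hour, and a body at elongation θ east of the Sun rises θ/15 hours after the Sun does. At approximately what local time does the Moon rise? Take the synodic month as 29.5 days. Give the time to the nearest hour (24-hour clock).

Elongation θ = 360° × 21.8/29.5 ≈ 266.0°.
At 15° of sky rotation per hour, 266.0° corresponds to a 17.74 h lag.
06:00 + 17.74 h ≈ 23:44 → 00:00 to the nearest hour.

00:00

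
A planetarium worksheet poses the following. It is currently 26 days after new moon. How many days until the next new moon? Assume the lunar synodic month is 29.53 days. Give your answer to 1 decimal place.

3.5 days

The next new moon completes the synodic month: 29.53 − 26 = 3.530 days.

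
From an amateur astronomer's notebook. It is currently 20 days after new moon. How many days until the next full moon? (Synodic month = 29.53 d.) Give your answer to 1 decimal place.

24.3 days

Full moon occurs at elongation 180°, i.e. at age 29.53 × 180/360 = 14.765 d.
Already past this cycle's full moon; the next is at 14.765 + 29.53 = 44.295 d, so 44.295 − 20 = 24.295 days.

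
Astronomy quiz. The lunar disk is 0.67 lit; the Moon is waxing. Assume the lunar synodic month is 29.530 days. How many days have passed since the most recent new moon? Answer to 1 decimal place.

cos θ = 1 − 2f = -0.340, giving a principal value of 109.9°.
Before full moon the principal value applies: θ = 109.9°.
At 360°/29.530 d per day, 109.9° corresponds to 9.01 days.

9.0 days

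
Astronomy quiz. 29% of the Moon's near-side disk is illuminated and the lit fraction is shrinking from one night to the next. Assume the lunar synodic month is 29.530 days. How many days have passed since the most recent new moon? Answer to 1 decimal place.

Invert f = (1 − cos θ)/2 to get cos θ = 1 − 2(0.29) = 0.420, hence θ₀ = arccos 0.420 = 65.2°.
Since the Moon is past full (waning), take the reflex angle: θ = 360° − 65.2° = 294.8°.
At 360°/29.530 d per day, 294.8° corresponds to 24.18 days.

24.2 days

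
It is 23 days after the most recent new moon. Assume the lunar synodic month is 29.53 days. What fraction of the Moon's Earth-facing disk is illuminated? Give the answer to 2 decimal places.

0.41

The Moon has covered 23/29.53 of its cycle, so θ ≈ 360° × 23/29.53 = 280.4°.
With cos θ = 0.180, the lit fraction is (1 − 0.180)/2 ≈ 0.410.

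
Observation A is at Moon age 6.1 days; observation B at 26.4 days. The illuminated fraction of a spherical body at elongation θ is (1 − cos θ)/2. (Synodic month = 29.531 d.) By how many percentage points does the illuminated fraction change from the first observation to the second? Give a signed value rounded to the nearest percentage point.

First observation: θ = 360°·6.1/29.531 = 74.4°, so f = 0.365.
Second observation: θ = 321.8°, f = 0.107.
Δf = 0.107 − 0.365 = -0.258, i.e. -26 pp.

-26 percentage points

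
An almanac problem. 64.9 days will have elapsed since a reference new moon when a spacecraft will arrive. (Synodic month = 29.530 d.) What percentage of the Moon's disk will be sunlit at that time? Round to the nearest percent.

64.9 d spans 2 complete synodic months (2 × 29.530 = 59.06 d) plus 5.84 d.
Phase angle: θ = 360°·(5.84 d)/(29.530 d) = 71.2°.
With cos θ = 0.322, the lit fraction is (1 − 0.322)/2 ≈ 0.339, so 34%.

34%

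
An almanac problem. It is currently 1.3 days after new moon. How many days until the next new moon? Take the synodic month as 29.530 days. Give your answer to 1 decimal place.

One full lunation from the last new moon is 29.530 d; remaining = 29.530 − 1.3 = 28.230 d.

28.2 days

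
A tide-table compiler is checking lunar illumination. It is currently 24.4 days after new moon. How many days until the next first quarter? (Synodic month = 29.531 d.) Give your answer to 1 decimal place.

12.5 days

First quarter is 0.25 of the way through the cycle: age 0.25 × 29.531 = 7.383 d.
Already past this cycle's first quarter; the next is at 7.383 + 29.531 = 36.914 d, so 36.914 − 24.4 = 12.514 days.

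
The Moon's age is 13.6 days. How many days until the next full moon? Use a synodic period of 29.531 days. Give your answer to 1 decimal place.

Full moon is 0.5 of the way through the cycle: age 0.5 × 29.531 = 14.765 d.
So 1.165 days remain (14.765 − 13.6).

1.2 days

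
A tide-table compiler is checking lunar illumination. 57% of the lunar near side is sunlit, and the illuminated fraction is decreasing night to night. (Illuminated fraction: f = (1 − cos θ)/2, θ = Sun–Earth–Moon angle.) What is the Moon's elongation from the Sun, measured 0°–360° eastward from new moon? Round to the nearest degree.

cos θ = 1 − 2f = -0.140, giving a principal value of 98.0°.
A waning Moon lies in 180°–360°, so θ = 360° − 98.0° = 262.0°.

262°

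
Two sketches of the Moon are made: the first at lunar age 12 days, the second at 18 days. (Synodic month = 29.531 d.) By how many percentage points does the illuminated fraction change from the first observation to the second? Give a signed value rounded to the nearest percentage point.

θ₁ = 360° × 12/29.531 = 146.3°, f₁ = (1 − cos θ₁)/2 = 0.916.
θ₂ = 360° × 18/29.531 = 219.4°, f₂ = (1 − cos θ₂)/2 = 0.886.
Change = f₂ − f₁ = -0.030 → -3 percentage points.

-3 pp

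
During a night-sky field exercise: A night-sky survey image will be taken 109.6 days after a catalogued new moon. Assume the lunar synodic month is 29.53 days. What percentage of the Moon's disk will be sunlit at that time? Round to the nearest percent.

109.6 d spans 3 complete synodic months (3 × 29.53 = 88.59 d) plus 21.01 d.
Elongation θ = 360° × 21.01/29.53 ≈ 256.1°.
Illuminated fraction = (1 − cos 256.1°)/2 = (1 − (-0.240))/2 ≈ 0.620, so 62%.

62%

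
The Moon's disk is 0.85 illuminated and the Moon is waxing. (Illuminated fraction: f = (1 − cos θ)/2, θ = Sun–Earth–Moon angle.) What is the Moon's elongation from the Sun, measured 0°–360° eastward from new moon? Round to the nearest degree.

cos θ = 1 − 2f = -0.700, giving a principal value of 134.4°.
The Moon is waxing (0°–180°), so θ = 134.4° directly.

134°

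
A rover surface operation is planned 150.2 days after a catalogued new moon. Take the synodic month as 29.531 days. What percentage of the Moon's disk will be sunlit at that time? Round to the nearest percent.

150.2 d spans 5 complete synodic months (5 × 29.531 = 147.66 d) plus 2.54 d.
Elongation θ = 360° × 2.54/29.531 ≈ 31.0°.
Illuminated fraction = (1 − cos 31.0°)/2 = (1 − 0.857)/2 ≈ 0.072, so 7%.

7%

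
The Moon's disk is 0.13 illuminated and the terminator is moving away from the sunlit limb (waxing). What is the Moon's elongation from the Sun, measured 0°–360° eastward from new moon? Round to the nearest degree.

42°

Invert f = (1 − cos θ)/2 to get cos θ = 1 − 2(0.13) = 0.740, hence θ₀ = arccos 0.740 = 42.3°.
Before full moon the principal value applies: θ = 42.3°.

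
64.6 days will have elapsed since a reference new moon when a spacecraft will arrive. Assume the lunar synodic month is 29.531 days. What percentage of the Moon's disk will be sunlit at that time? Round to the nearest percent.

64.6 d spans 2 complete synodic months (2 × 29.531 = 59.06 d) plus 5.54 d.
The Moon has covered 5.54/29.531 of its cycle, so θ ≈ 360° × 5.54/29.531 = 67.5°.
cos 67.5° = 0.382, so f = (1 − 0.382)/2 = 0.309, so 31%.

31%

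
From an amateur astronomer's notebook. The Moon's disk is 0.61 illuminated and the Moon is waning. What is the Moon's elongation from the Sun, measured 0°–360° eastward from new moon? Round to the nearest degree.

257°

From f = (1 − cos θ)/2: cos θ = 1 − 2×0.61 = -0.220; arccos → 102.7°.
A waning Moon lies in 180°–360°, so θ = 360° − 102.7° = 257.3°.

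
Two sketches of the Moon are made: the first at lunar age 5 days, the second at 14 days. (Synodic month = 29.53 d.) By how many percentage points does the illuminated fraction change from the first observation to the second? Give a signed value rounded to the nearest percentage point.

+74 pp

θ₁ = 360° × 5/29.53 = 61.0°, f₁ = (1 − cos θ₁)/2 = 0.257.
θ₂ = 360° × 14/29.53 = 170.7°, f₂ = (1 − cos θ₂)/2 = 0.993.
Change = f₂ − f₁ = +0.736 → +74 percentage points.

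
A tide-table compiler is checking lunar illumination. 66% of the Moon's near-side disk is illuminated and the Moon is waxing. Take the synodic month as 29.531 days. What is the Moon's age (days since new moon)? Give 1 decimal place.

Invert f = (1 − cos θ)/2 to get cos θ = 1 − 2(0.66) = -0.320, hence θ₀ = arccos -0.320 = 108.7°.
Waxing ⇒ before full, so θ = 108.7°.
At 360°/29.531 d per day, 108.7° corresponds to 8.91 days.

8.9 days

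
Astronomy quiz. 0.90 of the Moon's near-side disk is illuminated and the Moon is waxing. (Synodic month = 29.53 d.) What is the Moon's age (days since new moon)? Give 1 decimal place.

11.7 days

From f = (1 − cos θ)/2: cos θ = 1 − 2×0.90 = -0.800; arccos → 143.1°.
The Moon is waxing (0°–180°), so θ = 143.1° directly.
Age = 29.53 × 143.1°/360° ≈ 11.74 days.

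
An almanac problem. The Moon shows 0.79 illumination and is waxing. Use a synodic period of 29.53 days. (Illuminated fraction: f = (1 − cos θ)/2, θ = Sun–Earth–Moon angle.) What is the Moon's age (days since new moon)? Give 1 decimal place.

From f = (1 − cos θ)/2: cos θ = 1 − 2×0.79 = -0.580; arccos → 125.5°.
Waxing ⇒ before full, so θ = 125.5°.
That fraction of the synodic month is 125.5/360 × 29.53 d ≈ 10.29 d.

10.3 days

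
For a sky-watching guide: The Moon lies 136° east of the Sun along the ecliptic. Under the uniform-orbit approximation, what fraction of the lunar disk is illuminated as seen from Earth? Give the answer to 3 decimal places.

0.860

f = (1 − cos 136°)/2 = (1 − (-0.719))/2 ≈ 0.860.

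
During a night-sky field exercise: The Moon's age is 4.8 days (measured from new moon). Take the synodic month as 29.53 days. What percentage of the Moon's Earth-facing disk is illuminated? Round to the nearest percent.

24%

Phase angle: θ = 360°·(4.8 d)/(29.53 d) = 58.5°.
With cos θ = 0.522, the lit fraction is (1 − 0.522)/2 ≈ 0.239, so 24%.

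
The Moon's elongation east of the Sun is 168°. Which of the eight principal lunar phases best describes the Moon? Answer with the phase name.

The full moon sector spans roughly 158°–202°; 168° falls inside it.

full moon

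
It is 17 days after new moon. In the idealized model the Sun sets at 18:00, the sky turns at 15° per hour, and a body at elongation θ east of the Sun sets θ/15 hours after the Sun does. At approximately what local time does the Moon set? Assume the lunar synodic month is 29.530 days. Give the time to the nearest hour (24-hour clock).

The Moon has covered 17/29.530 of its cycle, so θ ≈ 360° × 17/29.530 = 207.2°.
Delay after the Sun = 207.2° / (15°/h) ≈ 13.82 h.
18:00 + 13.82 h ≈ 07:49 → 08:00 to the nearest hour.

08:00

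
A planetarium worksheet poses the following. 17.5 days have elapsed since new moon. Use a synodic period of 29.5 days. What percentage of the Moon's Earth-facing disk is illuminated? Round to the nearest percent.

92%

Elongation θ = 360° × 17.5/29.5 ≈ 213.6°.
With cos θ = (-0.833), the lit fraction is (1 − (-0.833))/2 ≈ 0.917, so 92%.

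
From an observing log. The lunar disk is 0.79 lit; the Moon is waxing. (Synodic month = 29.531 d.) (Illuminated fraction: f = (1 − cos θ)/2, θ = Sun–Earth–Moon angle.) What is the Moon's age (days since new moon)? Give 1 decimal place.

10.3 days

Invert f = (1 − cos θ)/2 to get cos θ = 1 − 2(0.79) = -0.580, hence θ₀ = arccos -0.580 = 125.5°.
The Moon is waxing (0°–180°), so θ = 125.5° directly.
Age = 29.531 × 125.5°/360° ≈ 10.29 days.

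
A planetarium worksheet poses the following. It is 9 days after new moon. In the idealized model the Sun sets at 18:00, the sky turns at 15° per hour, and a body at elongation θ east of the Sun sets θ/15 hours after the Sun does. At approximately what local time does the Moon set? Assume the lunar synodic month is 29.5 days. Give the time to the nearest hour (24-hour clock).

The Moon has covered 9/29.5 of its cycle, so θ ≈ 360° × 9/29.5 = 109.8°.
At 15° of sky rotation per hour, 109.8° corresponds to a 7.32 h lag.
18:00 + 7.32 h ≈ 01:19 → 01:00 to the nearest hour.

01:00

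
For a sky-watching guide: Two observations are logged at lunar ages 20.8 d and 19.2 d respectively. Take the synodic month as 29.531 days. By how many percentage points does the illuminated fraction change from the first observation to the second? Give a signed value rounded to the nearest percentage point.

θ₁ = 360° × 20.8/29.531 = 253.6°, f₁ = (1 − cos θ₁)/2 = 0.641.
θ₂ = 360° × 19.2/29.531 = 234.1°, f₂ = (1 − cos θ₂)/2 = 0.793.
Change = f₂ − f₁ = +0.152 → +15 percentage points.

+15 percentage points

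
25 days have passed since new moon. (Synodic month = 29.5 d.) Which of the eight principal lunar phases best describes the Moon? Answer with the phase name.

θ ≈ 360° × 25/29.5 = 305°, which falls in the waning crescent sector.

waning crescent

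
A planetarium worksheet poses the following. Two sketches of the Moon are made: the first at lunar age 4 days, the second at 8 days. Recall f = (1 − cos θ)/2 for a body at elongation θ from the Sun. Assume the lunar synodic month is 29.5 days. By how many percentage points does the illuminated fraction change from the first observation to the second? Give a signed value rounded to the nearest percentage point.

+40 pp

First observation: θ = 360°·4/29.5 = 48.8°, so f = 0.171.
Second observation: θ = 97.6°, f = 0.566.
Δf = 0.566 − 0.171 = +0.396, i.e. +40 pp.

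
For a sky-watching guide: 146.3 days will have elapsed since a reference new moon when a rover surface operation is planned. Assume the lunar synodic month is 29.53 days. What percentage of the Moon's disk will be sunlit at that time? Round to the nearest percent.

2%

146.3 d spans 4 complete synodic months (4 × 29.53 = 118.12 d) plus 28.18 d.
Elongation θ = 360° × 28.18/29.53 ≈ 343.5°.
With cos θ = 0.959, the lit fraction is (1 − 0.959)/2 ≈ 0.020, so 2%.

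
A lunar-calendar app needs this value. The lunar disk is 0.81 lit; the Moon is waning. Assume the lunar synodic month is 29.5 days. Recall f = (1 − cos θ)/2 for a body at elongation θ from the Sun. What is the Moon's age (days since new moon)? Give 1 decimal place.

cos θ = 1 − 2f = -0.620, giving a principal value of 128.3°.
Waning ⇒ past full, so θ = 360° − 128.3° = 231.7°.
At 360°/29.5 d per day, 231.7° corresponds to 18.99 days.

19.0 days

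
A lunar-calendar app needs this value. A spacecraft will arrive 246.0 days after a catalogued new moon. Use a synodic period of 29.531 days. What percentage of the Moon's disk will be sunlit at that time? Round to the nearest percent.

74%

246.0/29.531 = 8.330 lunations, so 8 complete cycles and 9.75 d into the next.
Elongation θ = 360° × 9.75/29.531 ≈ 118.9°.
With cos θ = (-0.483), the lit fraction is (1 − (-0.483))/2 ≈ 0.742, so 74%.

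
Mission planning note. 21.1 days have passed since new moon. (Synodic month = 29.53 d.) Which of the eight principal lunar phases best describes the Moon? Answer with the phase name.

θ ≈ 360° × 21.1/29.53 = 257°, which falls in the last quarter sector.

last quarter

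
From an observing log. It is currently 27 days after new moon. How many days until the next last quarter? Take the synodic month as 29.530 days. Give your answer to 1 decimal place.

Last quarter occurs at elongation 270°, i.e. at age 29.530 × 270/360 = 22.148 d.
Already past this cycle's last quarter; the next is at 22.148 + 29.530 = 51.678 d, so 51.678 − 27 = 24.678 days.

24.7 days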